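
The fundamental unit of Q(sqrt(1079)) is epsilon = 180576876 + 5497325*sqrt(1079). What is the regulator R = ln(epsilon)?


epsilon = 180576876 + 5497325*sqrt(1079)
= 3.6115e+08
R = ln(3.6115e+08)
= 19.7048

19.7048


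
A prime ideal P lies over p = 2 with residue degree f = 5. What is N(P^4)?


N(P^a) = p^(a*f)
= 2^(4*5)
= 2^20
= 1048576

1048576


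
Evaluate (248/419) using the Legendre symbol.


p = 419 is prime, so compute (248/419) with the reciprocity algorithm (Jacobi-symbol steps: pull out 2s via (2/n), flip via reciprocity, reduce):
  pull out 2: (2/419) = -1  (since 419 mod 8 = 3)
  pull out 2: (2/419) = -1  (since 419 mod 8 = 3)
  pull out 2: (2/419) = -1  (since 419 mod 8 = 3)
  reciprocity: (31/419) -> -(419/31)
  reduce: (16/31)
  pull out 2: (2/31) = +1  (since 31 mod 8 = 7)
  pull out 2: (2/31) = +1  (since 31 mod 8 = 7)
  pull out 2: (2/31) = +1  (since 31 mod 8 = 7)
  pull out 2: (2/31) = +1  (since 31 mod 8 = 7)
  (1/31) = 1
Product of signs = 1
(248/419) = 1

1


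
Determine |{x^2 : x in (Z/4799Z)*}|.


For prime p, the number of non-zero quadratic residues is (p-1)/2.
= (4799-1)/2
= 2399

2399


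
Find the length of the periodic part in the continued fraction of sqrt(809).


Run the CF algorithm for sqrt(809).
a_0 = floor(sqrt(809)) = 28; set m_0=0, q_0=1.
Recurrence: m' = q*a - m,  q' = (d - m'^2)/q,  a' = floor((a_0 + m')/q').
  step 1: m=28, q=25, a=2
  step 2: m=22, q=13, a=3
  step 3: m=17, q=40, a=1
  step 4: m=23, q=7, a=7
  step 5: m=26, q=19, a=2
  step 6: m=12, q=35, a=1
  step 7: m=23, q=8, a=6
  step 8: m=25, q=23, a=2
  step 9: m=21, q=16, a=3
  step 10: m=27, q=5, a=11
  step 11: m=28, q=5, a=11
  step 12: m=27, q=16, a=3
  step 13: m=21, q=23, a=2
  step 14: m=25, q=8, a=6
  step 15: m=23, q=35, a=1
  step 16: m=12, q=19, a=2
  step 17: m=26, q=7, a=7
  step 18: m=23, q=40, a=1
  step 19: m=17, q=13, a=3
  step 20: m=22, q=25, a=2
  step 21: m=28, q=1, a=56
a_21 = 2*a_0 = 56, so the period closes here.
sqrt(809) = [28; 2, 3, 1, 7, 2, 1, 6, 2, 3, 11, 11, 3, 2, 6, 1, 2, 7, 1, 3, 2, 56]
Period length = 21

21


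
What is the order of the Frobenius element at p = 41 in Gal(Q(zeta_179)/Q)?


The Frobenius at p in Gal(Q(zeta_n)/Q) = (Z/nZ)* is the class of p, so its order is ord_179(41), the smallest k >= 1 with 41^k = 1 mod 179.
n = 179 = 179, phi(179) = 178; the order divides phi(n).
Divisors of 178: 1, 2, 89, 178
Repeated squaring mod 179: 41^1 = 41, 41^2 = 70, 41^4 = 67, 41^8 = 14, 41^16 = 17, 41^32 = 110, 41^64 = 107, 41^128 = 172
Test divisors in increasing order:
  k=1: 41^1 = 41 mod 179
  k=2: 41^2 = 70 mod 179
  k=89: 41^89 = 107 * 17 * 14 * 41 = 178 mod 179
  k=178: 41^178 = 172 * 110 * 17 * 70 = 1 mod 179  <- first divisor giving 1
Order = 178

178


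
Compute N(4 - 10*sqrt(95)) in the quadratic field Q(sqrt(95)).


N(a + b*sqrt(d)) = a^2 - d*b^2
= (4)^2 - (95)*(-10)^2
= 16 - 9500
= -9484

-9484


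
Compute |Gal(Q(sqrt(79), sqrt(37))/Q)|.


The 2 square roots of distinct primes are multiplicatively independent over Q,
so [K:Q] = 2^2 and Gal(K/Q) is isomorphic to (Z/2Z)^2.
|Gal| = 2^2 = 4

4


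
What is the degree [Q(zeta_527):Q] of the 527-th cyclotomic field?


The degree equals Euler's totient phi(527).
527 = 17 * 31
phi(527) = 480

480


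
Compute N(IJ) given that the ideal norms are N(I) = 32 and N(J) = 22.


N(IJ) = N(I) * N(J)
= 32 * 22
= 704

704


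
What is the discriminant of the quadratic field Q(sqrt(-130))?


For K = Q(sqrt(d)) with d squarefree: disc(K) = d if d = 1 mod 4, and disc(K) = 4d if d = 2 or 3 mod 4.
Here d = -130, and d mod 4 = 2.
d = 2 mod 4, not 1 (O_K = Z[sqrt(d)]), so disc(K) = 4d = 4 * (-130) = -520

-520


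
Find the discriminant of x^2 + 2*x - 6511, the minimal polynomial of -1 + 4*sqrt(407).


The element -1 + 4*sqrt(407) has minimal polynomial:
x^2 + 2*x - 6511
Discriminant = (2)^2 - 4*(-6511)
= 4 + 26044
= 26048

26048


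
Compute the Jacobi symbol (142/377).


Compute (142/377) via quadratic reciprocity:
  pull out 2: (2/377) = +1  (since 377 mod 8 = 1)
  reciprocity: (71/377) -> +(377/71)
  reduce: (22/71)
  pull out 2: (2/71) = +1  (since 71 mod 8 = 7)
  reciprocity: (11/71) -> -(71/11)
  reduce: (5/11)
  reciprocity: (5/11) -> +(11/5)
  reduce: (1/5)
  (1/5) = 1
Product of signs = -1

-1


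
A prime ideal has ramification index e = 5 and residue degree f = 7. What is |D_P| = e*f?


|D_P| = e * f
= 5 * 7
= 35

35


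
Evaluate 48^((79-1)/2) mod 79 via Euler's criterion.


p = 79 is prime and the exponent is (p-1)/2 = 39, so by Euler's criterion 48^39 = (48/79) = +1 or -1 mod 79.
Compute by square-and-multiply:
  39 = 32 + 4 + 2 + 1 (binary 100111)
  Repeated squaring mod 79: 48^1 = 48, 48^2 = 13, 48^4 = 11, 48^8 = 42, 48^16 = 26, 48^32 = 44
  48^39 = 48^32 * 48^4 * 48^2 * 48^1 = 44 * 11 * 13 * 48 mod 79
    44 * 11 = 484 = 10 mod 79
    10 * 13 = 130 = 51 mod 79
    51 * 48 = 2448 = 78 mod 79
  48^39 = 78 mod 79
Result 78 = p - 1 = -1 mod 79: 48 is a quadratic non-residue mod 79. As a residue in [0, p-1] the value is 78.
48^39 mod 79 = 78

78


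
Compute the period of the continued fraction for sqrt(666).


Run the CF algorithm for sqrt(666).
a_0 = floor(sqrt(666)) = 25; set m_0=0, q_0=1.
Recurrence: m' = q*a - m,  q' = (d - m'^2)/q,  a' = floor((a_0 + m')/q').
  step 1: m=25, q=41, a=1
  step 2: m=16, q=10, a=4
  step 3: m=24, q=9, a=5
  step 4: m=21, q=25, a=1
  step 5: m=4, q=26, a=1
  step 6: m=22, q=7, a=6
  step 7: m=20, q=38, a=1
  step 8: m=18, q=9, a=4
  step 9: m=18, q=38, a=1
  step 10: m=20, q=7, a=6
  step 11: m=22, q=26, a=1
  step 12: m=4, q=25, a=1
  step 13: m=21, q=9, a=5
  step 14: m=24, q=10, a=4
  step 15: m=16, q=41, a=1
  step 16: m=25, q=1, a=50
a_16 = 2*a_0 = 50, so the period closes here.
sqrt(666) = [25; 1, 4, 5, 1, 1, 6, 1, 4, 1, 6, 1, 1, 5, 4, 1, 50]
Period length = 16

16


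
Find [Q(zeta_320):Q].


The degree equals Euler's totient phi(320).
320 = 2^6 * 5
phi(320) = 128

128


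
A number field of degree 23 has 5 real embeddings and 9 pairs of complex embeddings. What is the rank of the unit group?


By Dirichlet's unit theorem:
rank = r1 + r2 - 1
= 5 + 9 - 1
= 13

13


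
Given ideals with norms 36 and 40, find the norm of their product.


N(IJ) = N(I) * N(J)
= 36 * 40
= 1440

1440


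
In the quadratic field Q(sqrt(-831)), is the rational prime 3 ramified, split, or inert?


K = Q(sqrt(-831)). Since d mod 4 = 1, disc(K) = -831.
Check p | disc: -831 mod 3 = 0.
p divides disc, so p ramifies: (p) = P^2 with e=2, f=1, g=1.
Therefore p is ramified.

ramified


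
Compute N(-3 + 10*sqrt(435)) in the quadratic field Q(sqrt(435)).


N(a + b*sqrt(d)) = a^2 - d*b^2
= (-3)^2 - (435)*(10)^2
= 9 - 43500
= -43491

-43491


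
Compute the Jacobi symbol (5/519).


Compute (5/519) via quadratic reciprocity:
  reciprocity: (5/519) -> +(519/5)
  reduce: (4/5)
  pull out 2: (2/5) = -1  (since 5 mod 8 = 5)
  pull out 2: (2/5) = -1  (since 5 mod 8 = 5)
  (1/5) = 1
Product of signs = 1

1


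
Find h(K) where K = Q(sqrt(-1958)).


K = Q(sqrt(-1958)). d mod 4 = 2, so D = disc(K) = 4d = -7832
h(K) equals the number of primitive reduced positive-definite forms (a, b, c) = a*x^2 + b*x*y + c*y^2 with b^2 - 4ac = D,
where reduced means |b| <= a <= c, with b >= 0 whenever |b| = a or a = c, and primitive means gcd(a, b, c) = 1.
Reduced forces 3a^2 <= |D| = 7832, so 1 <= a <= 51; b must have the parity of D, and c = (b^2 - D)/(4a) must be an integer >= a.
Enumerate a = 1..51, b in [-a, a]:
  a=1: (1, 0, 1958)  [1]
  a=2: (2, 0, 979)  [1]
  a=3: (3, -2, 653), (3, 2, 653)  [2]
  a=4..5: none
  a=6: (6, -4, 327), (6, 4, 327)  [2]
  a=7: (7, -6, 281), (7, 6, 281)  [2]
  a=8: none
  a=9: (9, -4, 218), (9, 4, 218)  [2]
  a=10: none
  a=11: (11, 0, 178)  [1]
  a=12..13: none
  a=14: (14, -8, 141), (14, 8, 141)  [2]
  a=15..17: none
  a=18: (18, -4, 109), (18, 4, 109)  [2]
  a=19..20: none
  a=21: (21, -20, 98), (21, -8, 94), (21, 8, 94), (21, 20, 98)  [4]
  a=22: (22, 0, 89)  [1]
  a=23..26: none
  a=27: (27, -22, 77), (27, 22, 77)  [2]
  a=28..32: none
  a=33: (33, -22, 63), (33, 22, 63)  [2]
  a=34..36: none
  a=37: (37, -30, 59), (37, 30, 59)  [2]
  a=38..40: none
  a=41: (41, -32, 54), (41, 32, 54)  [2]
  a=42: (42, -20, 49), (42, -8, 47), (42, 8, 47), (42, 20, 49)  [4]
  a=43..51: none
Total reduced forms: 1 + 1 + 2 + 2 + 2 + 2 + 1 + 2 + 2 + 4 + 1 + 2 + 2 + 2 + 2 + 4 = 32
h = 32

32


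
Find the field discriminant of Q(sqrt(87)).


For K = Q(sqrt(d)) with d squarefree: disc(K) = d if d = 1 mod 4, and disc(K) = 4d if d = 2 or 3 mod 4.
Here d = 87, and d mod 4 = 3.
d = 3 mod 4, not 1 (O_K = Z[sqrt(d)]), so disc(K) = 4d = 4 * (87) = 348

348


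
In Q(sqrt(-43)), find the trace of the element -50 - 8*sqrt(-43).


Tr(a + b*sqrt(d)) = (a + b*sqrt(d)) + (a - b*sqrt(d)) = 2a
= 2 * (-50)
= -100

-100


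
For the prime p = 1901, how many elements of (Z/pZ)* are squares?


For prime p, the number of non-zero quadratic residues is (p-1)/2.
= (1901-1)/2
= 950

950


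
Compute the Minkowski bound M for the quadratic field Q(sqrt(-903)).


d = -903, d mod 4 = 1, so disc(K) = d = -903; |disc(K)| = 903
Imaginary quadratic field, so n = 2, s = r2 = 1, r1 = 0
M = (n!/n^n) * (4/pi)^s * sqrt(|disc(K)|) = (2!/2^2) * (4/pi)^1 * sqrt(903)
= 0.5 * 1.273240 * 30.049958
= 19.1304

19.1304


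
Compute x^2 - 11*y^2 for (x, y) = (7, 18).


x^2 - d*y^2
= 7^2 - 11*18^2
= 49 - 3564
= -3515

-3515


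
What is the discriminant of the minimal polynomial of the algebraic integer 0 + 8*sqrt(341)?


The element 0 + 8*sqrt(341) has minimal polynomial:
x^2 + 0*x - 21824
Discriminant = (0)^2 - 4*(-21824)
= 0 + 87296
= 87296

87296


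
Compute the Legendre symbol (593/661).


p = 661 is prime, so compute (593/661) with the reciprocity algorithm (Jacobi-symbol steps: pull out 2s via (2/n), flip via reciprocity, reduce):
  reciprocity: (593/661) -> +(661/593)
  reduce: (68/593)
  pull out 2: (2/593) = +1  (since 593 mod 8 = 1)
  pull out 2: (2/593) = +1  (since 593 mod 8 = 1)
  reciprocity: (17/593) -> +(593/17)
  reduce: (15/17)
  reciprocity: (15/17) -> +(17/15)
  reduce: (2/15)
  pull out 2: (2/15) = +1  (since 15 mod 8 = 7)
  (1/15) = 1
Product of signs = 1
(593/661) = 1

1


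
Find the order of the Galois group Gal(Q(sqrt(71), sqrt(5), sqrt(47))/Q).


The 3 square roots of distinct primes are multiplicatively independent over Q,
so [K:Q] = 2^3 and Gal(K/Q) is isomorphic to (Z/2Z)^3.
|Gal| = 2^3 = 8

8


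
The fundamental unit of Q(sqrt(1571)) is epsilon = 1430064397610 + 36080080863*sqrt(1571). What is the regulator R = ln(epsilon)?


epsilon = 1430064397610 + 36080080863*sqrt(1571)
= 2.8601e+12
R = ln(2.8601e+12)
= 28.6819

28.6819


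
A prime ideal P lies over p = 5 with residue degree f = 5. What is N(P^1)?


N(P^a) = p^(a*f)
= 5^(1*5)
= 5^5
= 3125

3125


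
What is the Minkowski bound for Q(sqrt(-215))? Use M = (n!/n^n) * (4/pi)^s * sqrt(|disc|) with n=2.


d = -215, d mod 4 = 1, so disc(K) = d = -215; |disc(K)| = 215
Imaginary quadratic field, so n = 2, s = r2 = 1, r1 = 0
M = (n!/n^n) * (4/pi)^s * sqrt(|disc(K)|) = (2!/2^2) * (4/pi)^1 * sqrt(215)
= 0.5 * 1.273240 * 14.662878
= 9.3347

9.3347


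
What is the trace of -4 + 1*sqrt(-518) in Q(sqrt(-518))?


Tr(a + b*sqrt(d)) = (a + b*sqrt(d)) + (a - b*sqrt(d)) = 2a
= 2 * (-4)
= -8

-8


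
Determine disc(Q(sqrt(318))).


For K = Q(sqrt(d)) with d squarefree: disc(K) = d if d = 1 mod 4, and disc(K) = 4d if d = 2 or 3 mod 4.
Here d = 318, and d mod 4 = 2.
d = 2 mod 4, not 1 (O_K = Z[sqrt(d)]), so disc(K) = 4d = 4 * (318) = 1272

1272


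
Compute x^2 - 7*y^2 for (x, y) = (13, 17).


x^2 - d*y^2
= 13^2 - 7*17^2
= 169 - 2023
= -1854

-1854


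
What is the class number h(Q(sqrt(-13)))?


K = Q(sqrt(-13)). d mod 4 = 3, so D = disc(K) = 4d = -52
h(K) equals the number of primitive reduced positive-definite forms (a, b, c) = a*x^2 + b*x*y + c*y^2 with b^2 - 4ac = D,
where reduced means |b| <= a <= c, with b >= 0 whenever |b| = a or a = c, and primitive means gcd(a, b, c) = 1.
Reduced forces 3a^2 <= |D| = 52, so 1 <= a <= 4; b must have the parity of D, and c = (b^2 - D)/(4a) must be an integer >= a.
Enumerate a = 1..4, b in [-a, a]:
  a=1: (1, 0, 13)  [1]
  a=2: (2, 2, 7)  [1]
  a=3..4: none
Total reduced forms: 1 + 1 = 2
h = 2

2


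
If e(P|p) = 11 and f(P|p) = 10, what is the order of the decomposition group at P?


|D_P| = e * f
= 11 * 10
= 110

110


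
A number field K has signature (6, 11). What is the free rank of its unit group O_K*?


By Dirichlet's unit theorem:
rank = r1 + r2 - 1
= 6 + 11 - 1
= 16

16


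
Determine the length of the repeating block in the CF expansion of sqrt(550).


Run the CF algorithm for sqrt(550).
a_0 = floor(sqrt(550)) = 23; set m_0=0, q_0=1.
Recurrence: m' = q*a - m,  q' = (d - m'^2)/q,  a' = floor((a_0 + m')/q').
  step 1: m=23, q=21, a=2
  step 2: m=19, q=9, a=4
  step 3: m=17, q=29, a=1
  step 4: m=12, q=14, a=2
  step 5: m=16, q=21, a=1
  step 6: m=5, q=25, a=1
  step 7: m=20, q=6, a=7
  step 8: m=22, q=11, a=4
  step 9: m=22, q=6, a=7
  step 10: m=20, q=25, a=1
  step 11: m=5, q=21, a=1
  step 12: m=16, q=14, a=2
  step 13: m=12, q=29, a=1
  step 14: m=17, q=9, a=4
  step 15: m=19, q=21, a=2
  step 16: m=23, q=1, a=46
a_16 = 2*a_0 = 46, so the period closes here.
sqrt(550) = [23; 2, 4, 1, 2, 1, 1, 7, 4, 7, 1, 1, 2, 1, 4, 2, 46]
Period length = 16

16


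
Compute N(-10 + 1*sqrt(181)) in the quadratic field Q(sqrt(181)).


N(a + b*sqrt(d)) = a^2 - d*b^2
= (-10)^2 - (181)*(1)^2
= 100 - 181
= -81

-81


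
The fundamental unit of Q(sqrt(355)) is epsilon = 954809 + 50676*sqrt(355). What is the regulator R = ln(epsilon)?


epsilon = 954809 + 50676*sqrt(355)
= 1.9096e+06
R = ln(1.9096e+06)
= 14.4624

14.4624


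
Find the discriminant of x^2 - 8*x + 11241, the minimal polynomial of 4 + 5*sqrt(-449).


The element 4 + 5*sqrt(-449) has minimal polynomial:
x^2 - 8*x + 11241
Discriminant = (-8)^2 - 4*(11241)
= 64 - 44964
= -44900

-44900


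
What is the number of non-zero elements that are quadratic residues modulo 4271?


For prime p, the number of non-zero quadratic residues is (p-1)/2.
= (4271-1)/2
= 2135

2135


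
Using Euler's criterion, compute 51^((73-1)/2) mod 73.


p = 73 is prime and the exponent is (p-1)/2 = 36, so by Euler's criterion 51^36 = (51/73) = +1 or -1 mod 73.
Compute by square-and-multiply:
  36 = 32 + 4 (binary 100100)
  Repeated squaring mod 73: 51^1 = 51, 51^2 = 46, 51^4 = 72, 51^8 = 1, 51^16 = 1, 51^32 = 1
  51^36 = 51^32 * 51^4 = 1 * 72 mod 73
    1 * 72 = 72 = 72 mod 73
  51^36 = 72 mod 73
Result 72 = p - 1 = -1 mod 73: 51 is a quadratic non-residue mod 73. As a residue in [0, p-1] the value is 72.
51^36 mod 73 = 72

72


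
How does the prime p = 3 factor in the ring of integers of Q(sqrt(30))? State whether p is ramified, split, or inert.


K = Q(sqrt(30)). Since d mod 4 = 2, disc(K) = 120.
Check p | disc: 120 mod 3 = 0.
p divides disc, so p ramifies: (p) = P^2 with e=2, f=1, g=1.
Therefore p is ramified.

ramified


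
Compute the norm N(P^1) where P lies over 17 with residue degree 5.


N(P^a) = p^(a*f)
= 17^(1*5)
= 17^5
= 1419857

1419857


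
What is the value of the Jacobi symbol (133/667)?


Compute (133/667) via quadratic reciprocity:
  reciprocity: (133/667) -> +(667/133)
  reduce: (2/133)
  pull out 2: (2/133) = -1  (since 133 mod 8 = 5)
  (1/133) = 1
Product of signs = -1

-1


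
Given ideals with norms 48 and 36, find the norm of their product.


N(IJ) = N(I) * N(J)
= 48 * 36
= 1728

1728


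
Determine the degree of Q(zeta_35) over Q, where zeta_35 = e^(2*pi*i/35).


The degree equals Euler's totient phi(35).
35 = 5 * 7
phi(35) = 24

24


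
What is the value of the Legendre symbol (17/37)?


p = 37 is prime, so compute (17/37) with the reciprocity algorithm (Jacobi-symbol steps: pull out 2s via (2/n), flip via reciprocity, reduce):
  reciprocity: (17/37) -> +(37/17)
  reduce: (3/17)
  reciprocity: (3/17) -> +(17/3)
  reduce: (2/3)
  pull out 2: (2/3) = -1  (since 3 mod 8 = 3)
  (1/3) = 1
Product of signs = -1
(17/37) = -1

-1


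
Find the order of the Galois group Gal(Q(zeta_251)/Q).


|Gal(Q(zeta_251)/Q)| = phi(251)
= 250

250


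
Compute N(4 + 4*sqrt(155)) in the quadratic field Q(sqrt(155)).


N(a + b*sqrt(d)) = a^2 - d*b^2
= (4)^2 - (155)*(4)^2
= 16 - 2480
= -2464

-2464


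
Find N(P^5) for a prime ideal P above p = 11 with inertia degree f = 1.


N(P^a) = p^(a*f)
= 11^(5*1)
= 11^5
= 161051

161051


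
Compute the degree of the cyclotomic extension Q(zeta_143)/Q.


The degree equals Euler's totient phi(143).
143 = 11 * 13
phi(143) = 120

120


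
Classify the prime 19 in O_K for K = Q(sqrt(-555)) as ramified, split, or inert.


K = Q(sqrt(-555)). Since d mod 4 = 1, disc(K) = -555.
Check p | disc: -555 mod 19 = 15.
p does not divide disc. Compute Legendre symbol (d/p):
15^((19-1)/2) mod 19 = -1
(d/p) = -1, so p is inert: (p) stays prime with e=1, f=2, g=1.
Therefore p is inert.

inert


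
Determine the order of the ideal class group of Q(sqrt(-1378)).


K = Q(sqrt(-1378)). d mod 4 = 2, so D = disc(K) = 4d = -5512
h(K) equals the number of primitive reduced positive-definite forms (a, b, c) = a*x^2 + b*x*y + c*y^2 with b^2 - 4ac = D,
where reduced means |b| <= a <= c, with b >= 0 whenever |b| = a or a = c, and primitive means gcd(a, b, c) = 1.
Reduced forces 3a^2 <= |D| = 5512, so 1 <= a <= 42; b must have the parity of D, and c = (b^2 - D)/(4a) must be an integer >= a.
Enumerate a = 1..42, b in [-a, a]:
  a=1: (1, 0, 1378)  [1]
  a=2: (2, 0, 689)  [1]
  a=3..6: none
  a=7: (7, -2, 197), (7, 2, 197)  [2]
  a=8..12: none
  a=13: (13, 0, 106)  [1]
  a=14: (14, -12, 101), (14, 12, 101)  [2]
  a=15..16: none
  a=17: (17, -8, 82), (17, 8, 82)  [2]
  a=18: none
  a=19: (19, -6, 73), (19, 6, 73)  [2]
  a=20..22: none
  a=23: (23, -10, 61), (23, 10, 61)  [2]
  a=24..25: none
  a=26: (26, 0, 53)  [1]
  a=27..33: none
  a=34: (34, -8, 41), (34, 8, 41)  [2]
  a=35..36: none
  a=37: (37, -36, 46), (37, 36, 46)  [2]
  a=38: (38, -32, 43), (38, 32, 43)  [2]
  a=39..42: none
Total reduced forms: 1 + 1 + 2 + 1 + 2 + 2 + 2 + 2 + 1 + 2 + 2 + 2 = 20
h = 20

20


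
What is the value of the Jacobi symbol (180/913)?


Compute (180/913) via quadratic reciprocity:
  pull out 2: (2/913) = +1  (since 913 mod 8 = 1)
  pull out 2: (2/913) = +1  (since 913 mod 8 = 1)
  reciprocity: (45/913) -> +(913/45)
  reduce: (13/45)
  reciprocity: (13/45) -> +(45/13)
  reduce: (6/13)
  pull out 2: (2/13) = -1  (since 13 mod 8 = 5)
  reciprocity: (3/13) -> +(13/3)
  reduce: (1/3)
  (1/3) = 1
Product of signs = -1

-1


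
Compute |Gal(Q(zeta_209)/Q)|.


|Gal(Q(zeta_209)/Q)| = phi(209)
= 180

180


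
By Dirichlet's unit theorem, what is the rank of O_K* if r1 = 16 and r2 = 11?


By Dirichlet's unit theorem:
rank = r1 + r2 - 1
= 16 + 11 - 1
= 26

26


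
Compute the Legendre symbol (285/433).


p = 433 is prime, so compute (285/433) with the reciprocity algorithm (Jacobi-symbol steps: pull out 2s via (2/n), flip via reciprocity, reduce):
  reciprocity: (285/433) -> +(433/285)
  reduce: (148/285)
  pull out 2: (2/285) = -1  (since 285 mod 8 = 5)
  pull out 2: (2/285) = -1  (since 285 mod 8 = 5)
  reciprocity: (37/285) -> +(285/37)
  reduce: (26/37)
  pull out 2: (2/37) = -1  (since 37 mod 8 = 5)
  reciprocity: (13/37) -> +(37/13)
  reduce: (11/13)
  reciprocity: (11/13) -> +(13/11)
  reduce: (2/11)
  pull out 2: (2/11) = -1  (since 11 mod 8 = 3)
  (1/11) = 1
Product of signs = 1
(285/433) = 1

1


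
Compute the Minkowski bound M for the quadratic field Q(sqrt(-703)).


d = -703, d mod 4 = 1, so disc(K) = d = -703; |disc(K)| = 703
Imaginary quadratic field, so n = 2, s = r2 = 1, r1 = 0
M = (n!/n^n) * (4/pi)^s * sqrt(|disc(K)|) = (2!/2^2) * (4/pi)^1 * sqrt(703)
= 0.5 * 1.273240 * 26.514147
= 16.8794

16.8794


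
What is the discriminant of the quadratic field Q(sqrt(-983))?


For K = Q(sqrt(d)) with d squarefree: disc(K) = d if d = 1 mod 4, and disc(K) = 4d if d = 2 or 3 mod 4.
Here d = -983, and d mod 4 = 1.
d = 1 mod 4 (O_K = Z[(1+sqrt(d))/2]), so disc(K) = d = -983

-983


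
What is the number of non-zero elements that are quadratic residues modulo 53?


For prime p, the number of non-zero quadratic residues is (p-1)/2.
= (53-1)/2
= 26

26


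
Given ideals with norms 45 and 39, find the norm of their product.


N(IJ) = N(I) * N(J)
= 45 * 39
= 1755

1755


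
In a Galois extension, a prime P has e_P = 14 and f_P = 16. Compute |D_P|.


|D_P| = e * f
= 14 * 16
= 224

224


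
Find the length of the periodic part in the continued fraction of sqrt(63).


Run the CF algorithm for sqrt(63).
a_0 = floor(sqrt(63)) = 7; set m_0=0, q_0=1.
Recurrence: m' = q*a - m,  q' = (d - m'^2)/q,  a' = floor((a_0 + m')/q').
  step 1: m=7, q=14, a=1
  step 2: m=7, q=1, a=14
a_2 = 2*a_0 = 14, so the period closes here.
sqrt(63) = [7; 1, 14]
Period length = 2

2


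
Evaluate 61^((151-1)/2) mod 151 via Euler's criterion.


p = 151 is prime and the exponent is (p-1)/2 = 75, so by Euler's criterion 61^75 = (61/151) = +1 or -1 mod 151.
Compute by square-and-multiply:
  75 = 64 + 8 + 2 + 1 (binary 1001011)
  Repeated squaring mod 151: 61^1 = 61, 61^2 = 97, 61^4 = 47, 61^8 = 95, 61^16 = 116, 61^32 = 17, 61^64 = 138
  61^75 = 61^64 * 61^8 * 61^2 * 61^1 = 138 * 95 * 97 * 61 mod 151
    138 * 95 = 13110 = 124 mod 151
    124 * 97 = 12028 = 99 mod 151
    99 * 61 = 6039 = 150 mod 151
  61^75 = 150 mod 151
Result 150 = p - 1 = -1 mod 151: 61 is a quadratic non-residue mod 151. As a residue in [0, p-1] the value is 150.
61^75 mod 151 = 150

150


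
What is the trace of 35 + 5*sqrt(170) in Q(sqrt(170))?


Tr(a + b*sqrt(d)) = (a + b*sqrt(d)) + (a - b*sqrt(d)) = 2a
= 2 * (35)
= 70

70


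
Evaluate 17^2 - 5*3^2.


x^2 - d*y^2
= 17^2 - 5*3^2
= 289 - 45
= 244

244


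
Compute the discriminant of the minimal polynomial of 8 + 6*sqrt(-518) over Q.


The element 8 + 6*sqrt(-518) has minimal polynomial:
x^2 - 16*x + 18712
Discriminant = (-16)^2 - 4*(18712)
= 256 - 74848
= -74592

-74592


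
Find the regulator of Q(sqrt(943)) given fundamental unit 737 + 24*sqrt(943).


epsilon = 737 + 24*sqrt(943)
= 1473.9993
R = ln(1473.9993)
= 7.2957

7.2957


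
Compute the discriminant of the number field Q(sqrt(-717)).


For K = Q(sqrt(d)) with d squarefree: disc(K) = d if d = 1 mod 4, and disc(K) = 4d if d = 2 or 3 mod 4.
Here d = -717, and d mod 4 = 3.
d = 3 mod 4, not 1 (O_K = Z[sqrt(d)]), so disc(K) = 4d = 4 * (-717) = -2868

-2868


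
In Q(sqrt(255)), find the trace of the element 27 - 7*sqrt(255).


Tr(a + b*sqrt(d)) = (a + b*sqrt(d)) + (a - b*sqrt(d)) = 2a
= 2 * (27)
= 54

54


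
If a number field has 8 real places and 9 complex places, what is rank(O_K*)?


By Dirichlet's unit theorem:
rank = r1 + r2 - 1
= 8 + 9 - 1
= 16

16


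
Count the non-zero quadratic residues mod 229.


For prime p, the number of non-zero quadratic residues is (p-1)/2.
= (229-1)/2
= 114

114


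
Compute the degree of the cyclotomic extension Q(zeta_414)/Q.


The degree equals Euler's totient phi(414).
414 = 2 * 3^2 * 23
phi(414) = 132

132


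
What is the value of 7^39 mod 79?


p = 79 is prime and the exponent is (p-1)/2 = 39, so by Euler's criterion 7^39 = (7/79) = +1 or -1 mod 79.
Compute by square-and-multiply:
  39 = 32 + 4 + 2 + 1 (binary 100111)
  Repeated squaring mod 79: 7^1 = 7, 7^2 = 49, 7^4 = 31, 7^8 = 13, 7^16 = 11, 7^32 = 42
  7^39 = 7^32 * 7^4 * 7^2 * 7^1 = 42 * 31 * 49 * 7 mod 79
    42 * 31 = 1302 = 38 mod 79
    38 * 49 = 1862 = 45 mod 79
    45 * 7 = 315 = 78 mod 79
  7^39 = 78 mod 79
Result 78 = p - 1 = -1 mod 79: 7 is a quadratic non-residue mod 79. As a residue in [0, p-1] the value is 78.
7^39 mod 79 = 78

78


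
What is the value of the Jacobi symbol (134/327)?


Compute (134/327) via quadratic reciprocity:
  pull out 2: (2/327) = +1  (since 327 mod 8 = 7)
  reciprocity: (67/327) -> -(327/67)
  reduce: (59/67)
  reciprocity: (59/67) -> -(67/59)
  reduce: (8/59)
  pull out 2: (2/59) = -1  (since 59 mod 8 = 3)
  pull out 2: (2/59) = -1  (since 59 mod 8 = 3)
  pull out 2: (2/59) = -1  (since 59 mod 8 = 3)
  (1/59) = 1
Product of signs = -1

-1


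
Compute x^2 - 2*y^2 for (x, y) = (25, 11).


x^2 - d*y^2
= 25^2 - 2*11^2
= 625 - 242
= 383

383


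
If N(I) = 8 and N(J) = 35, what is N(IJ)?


N(IJ) = N(I) * N(J)
= 8 * 35
= 280

280


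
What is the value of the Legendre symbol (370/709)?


p = 709 is prime, so compute (370/709) with the reciprocity algorithm (Jacobi-symbol steps: pull out 2s via (2/n), flip via reciprocity, reduce):
  pull out 2: (2/709) = -1  (since 709 mod 8 = 5)
  reciprocity: (185/709) -> +(709/185)
  reduce: (154/185)
  pull out 2: (2/185) = +1  (since 185 mod 8 = 1)
  reciprocity: (77/185) -> +(185/77)
  reduce: (31/77)
  reciprocity: (31/77) -> +(77/31)
  reduce: (15/31)
  reciprocity: (15/31) -> -(31/15)
  reduce: (1/15)
  (1/15) = 1
Product of signs = 1
(370/709) = 1

1


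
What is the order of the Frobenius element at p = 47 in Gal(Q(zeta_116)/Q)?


The Frobenius at p in Gal(Q(zeta_n)/Q) = (Z/nZ)* is the class of p, so its order is ord_116(47), the smallest k >= 1 with 47^k = 1 mod 116.
n = 116 = 2^2 * 29, phi(116) = 56; the order divides phi(n).
Divisors of 56: 1, 2, 4, 7, 8, 14, 28, 56
Repeated squaring mod 116: 47^1 = 47, 47^2 = 5, 47^4 = 25, 47^8 = 45, 47^16 = 53, 47^32 = 25
Test divisors in increasing order:
  k=1: 47^1 = 47 mod 116
  k=2: 47^2 = 5 mod 116
  k=4: 47^4 = 25 mod 116
  k=7: 47^7 = 25 * 5 * 47 = 75 mod 116
  k=8: 47^8 = 45 mod 116
  k=14: 47^14 = 45 * 25 * 5 = 57 mod 116
  k=28: 47^28 = 53 * 45 * 25 = 1 mod 116  <- first divisor giving 1
Order = 28

28


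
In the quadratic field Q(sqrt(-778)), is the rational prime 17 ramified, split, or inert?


K = Q(sqrt(-778)). Since d mod 4 = 2, disc(K) = -3112.
Check p | disc: -3112 mod 17 = 16.
p does not divide disc. Compute Legendre symbol (d/p):
4^((17-1)/2) mod 17 = 1
(d/p) = 1, so p splits: (p) = P*P' with e=1, f=1, g=2.
Therefore p is split.

split


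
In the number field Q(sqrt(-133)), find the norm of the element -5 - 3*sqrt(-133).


N(a + b*sqrt(d)) = a^2 - d*b^2
= (-5)^2 - (-133)*(-3)^2
= 25 + 1197
= 1222

1222


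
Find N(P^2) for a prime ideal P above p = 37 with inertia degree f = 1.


N(P^a) = p^(a*f)
= 37^(2*1)
= 37^2
= 1369

1369


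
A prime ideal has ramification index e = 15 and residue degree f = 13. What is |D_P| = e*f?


|D_P| = e * f
= 15 * 13
= 195

195


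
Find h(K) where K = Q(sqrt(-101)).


K = Q(sqrt(-101)). d mod 4 = 3, so D = disc(K) = 4d = -404
h(K) equals the number of primitive reduced positive-definite forms (a, b, c) = a*x^2 + b*x*y + c*y^2 with b^2 - 4ac = D,
where reduced means |b| <= a <= c, with b >= 0 whenever |b| = a or a = c, and primitive means gcd(a, b, c) = 1.
Reduced forces 3a^2 <= |D| = 404, so 1 <= a <= 11; b must have the parity of D, and c = (b^2 - D)/(4a) must be an integer >= a.
Enumerate a = 1..11, b in [-a, a]:
  a=1: (1, 0, 101)  [1]
  a=2: (2, 2, 51)  [1]
  a=3: (3, -2, 34), (3, 2, 34)  [2]
  a=4: none
  a=5: (5, -4, 21), (5, 4, 21)  [2]
  a=6: (6, -2, 17), (6, 2, 17)  [2]
  a=7: (7, -4, 15), (7, 4, 15)  [2]
  a=8: none
  a=9: (9, -8, 13), (9, 8, 13)  [2]
  a=10: (10, -6, 11), (10, 6, 11)  [2]
  a=11: none
Total reduced forms: 1 + 1 + 2 + 2 + 2 + 2 + 2 + 2 = 14
h = 14

14


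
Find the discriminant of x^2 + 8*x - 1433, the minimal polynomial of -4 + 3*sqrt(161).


The element -4 + 3*sqrt(161) has minimal polynomial:
x^2 + 8*x - 1433
Discriminant = (8)^2 - 4*(-1433)
= 64 + 5732
= 5796

5796


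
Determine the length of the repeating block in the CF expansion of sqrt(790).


Run the CF algorithm for sqrt(790).
a_0 = floor(sqrt(790)) = 28; set m_0=0, q_0=1.
Recurrence: m' = q*a - m,  q' = (d - m'^2)/q,  a' = floor((a_0 + m')/q').
  step 1: m=28, q=6, a=9
  step 2: m=26, q=19, a=2
  step 3: m=12, q=34, a=1
  step 4: m=22, q=9, a=5
  step 5: m=23, q=29, a=1
  step 6: m=6, q=26, a=1
  step 7: m=20, q=15, a=3
  step 8: m=25, q=11, a=4
  step 9: m=19, q=39, a=1
  step 10: m=20, q=10, a=4
  step 11: m=20, q=39, a=1
  step 12: m=19, q=11, a=4
  step 13: m=25, q=15, a=3
  step 14: m=20, q=26, a=1
  step 15: m=6, q=29, a=1
  step 16: m=23, q=9, a=5
  step 17: m=22, q=34, a=1
  step 18: m=12, q=19, a=2
  step 19: m=26, q=6, a=9
  step 20: m=28, q=1, a=56
a_20 = 2*a_0 = 56, so the period closes here.
sqrt(790) = [28; 9, 2, 1, 5, 1, 1, 3, 4, 1, 4, 1, 4, 3, 1, 1, 5, 1, 2, 9, 56]
Period length = 20

20


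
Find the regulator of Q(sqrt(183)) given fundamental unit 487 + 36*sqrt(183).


epsilon = 487 + 36*sqrt(183)
= 973.9990
R = ln(973.9990)
= 6.8814

6.8814


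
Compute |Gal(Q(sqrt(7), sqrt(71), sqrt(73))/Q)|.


The 3 square roots of distinct primes are multiplicatively independent over Q,
so [K:Q] = 2^3 and Gal(K/Q) is isomorphic to (Z/2Z)^3.
|Gal| = 2^3 = 8

8


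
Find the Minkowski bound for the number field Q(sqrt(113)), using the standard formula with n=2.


d = 113, d mod 4 = 1, so disc(K) = d = 113; |disc(K)| = 113
Real quadratic field, so n = 2, s = r2 = 0, r1 = 2
M = (n!/n^n) * (4/pi)^s * sqrt(|disc(K)|) = (2!/2^2) * (4/pi)^0 * sqrt(113)
= 0.5 * 1.000000 * 10.630146
= 5.3151

5.3151


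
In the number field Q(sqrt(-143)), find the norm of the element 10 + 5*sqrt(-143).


N(a + b*sqrt(d)) = a^2 - d*b^2
= (10)^2 - (-143)*(5)^2
= 100 + 3575
= 3675

3675


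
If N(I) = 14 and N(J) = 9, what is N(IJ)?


N(IJ) = N(I) * N(J)
= 14 * 9
= 126

126


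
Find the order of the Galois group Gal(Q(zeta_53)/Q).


|Gal(Q(zeta_53)/Q)| = phi(53)
= 52

52


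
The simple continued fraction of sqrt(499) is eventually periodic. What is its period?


Run the CF algorithm for sqrt(499).
a_0 = floor(sqrt(499)) = 22; set m_0=0, q_0=1.
Recurrence: m' = q*a - m,  q' = (d - m'^2)/q,  a' = floor((a_0 + m')/q').
  step 1: m=22, q=15, a=2
  step 2: m=8, q=29, a=1
  step 3: m=21, q=2, a=21
  step 4: m=21, q=29, a=1
  step 5: m=8, q=15, a=2
  step 6: m=22, q=1, a=44
a_6 = 2*a_0 = 44, so the period closes here.
sqrt(499) = [22; 2, 1, 21, 1, 2, 44]
Period length = 6

6


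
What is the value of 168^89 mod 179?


p = 179 is prime and the exponent is (p-1)/2 = 89, so by Euler's criterion 168^89 = (168/179) = +1 or -1 mod 179.
Compute by square-and-multiply:
  89 = 64 + 16 + 8 + 1 (binary 1011001)
  Repeated squaring mod 179: 168^1 = 168, 168^2 = 121, 168^4 = 142, 168^8 = 116, 168^16 = 31, 168^32 = 66, 168^64 = 60
  168^89 = 168^64 * 168^16 * 168^8 * 168^1 = 60 * 31 * 116 * 168 mod 179
    60 * 31 = 1860 = 70 mod 179
    70 * 116 = 8120 = 65 mod 179
    65 * 168 = 10920 = 1 mod 179
  168^89 = 1 mod 179
Result 1: 168 is a quadratic residue mod 179.
168^89 mod 179 = 1

1


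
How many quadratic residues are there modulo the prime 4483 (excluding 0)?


For prime p, the number of non-zero quadratic residues is (p-1)/2.
= (4483-1)/2
= 2241

2241


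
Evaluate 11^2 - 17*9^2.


x^2 - d*y^2
= 11^2 - 17*9^2
= 121 - 1377
= -1256

-1256


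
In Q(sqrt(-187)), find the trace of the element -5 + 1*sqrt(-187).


Tr(a + b*sqrt(d)) = (a + b*sqrt(d)) + (a - b*sqrt(d)) = 2a
= 2 * (-5)
= -10

-10


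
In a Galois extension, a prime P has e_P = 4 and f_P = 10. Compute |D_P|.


|D_P| = e * f
= 4 * 10
= 40

40


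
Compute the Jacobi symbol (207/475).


Compute (207/475) via quadratic reciprocity:
  reciprocity: (207/475) -> -(475/207)
  reduce: (61/207)
  reciprocity: (61/207) -> +(207/61)
  reduce: (24/61)
  pull out 2: (2/61) = -1  (since 61 mod 8 = 5)
  pull out 2: (2/61) = -1  (since 61 mod 8 = 5)
  pull out 2: (2/61) = -1  (since 61 mod 8 = 5)
  reciprocity: (3/61) -> +(61/3)
  reduce: (1/3)
  (1/3) = 1
Product of signs = 1

1


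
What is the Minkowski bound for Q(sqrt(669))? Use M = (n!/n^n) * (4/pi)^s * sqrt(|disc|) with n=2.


d = 669, d mod 4 = 1, so disc(K) = d = 669; |disc(K)| = 669
Real quadratic field, so n = 2, s = r2 = 0, r1 = 2
M = (n!/n^n) * (4/pi)^s * sqrt(|disc(K)|) = (2!/2^2) * (4/pi)^0 * sqrt(669)
= 0.5 * 1.000000 * 25.865034
= 12.9325

12.9325


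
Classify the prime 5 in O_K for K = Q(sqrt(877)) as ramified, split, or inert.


K = Q(sqrt(877)). Since d mod 4 = 1, disc(K) = 877.
Check p | disc: 877 mod 5 = 2.
p does not divide disc. Compute Legendre symbol (d/p):
2^((5-1)/2) mod 5 = -1
(d/p) = -1, so p is inert: (p) stays prime with e=1, f=2, g=1.
Therefore p is inert.

inert


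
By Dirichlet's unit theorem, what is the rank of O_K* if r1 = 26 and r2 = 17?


By Dirichlet's unit theorem:
rank = r1 + r2 - 1
= 26 + 17 - 1
= 42

42


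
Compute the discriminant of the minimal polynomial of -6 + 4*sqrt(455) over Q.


The element -6 + 4*sqrt(455) has minimal polynomial:
x^2 + 12*x - 7244
Discriminant = (12)^2 - 4*(-7244)
= 144 + 28976
= 29120

29120


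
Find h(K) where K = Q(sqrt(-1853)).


K = Q(sqrt(-1853)). d mod 4 = 3, so D = disc(K) = 4d = -7412
h(K) equals the number of primitive reduced positive-definite forms (a, b, c) = a*x^2 + b*x*y + c*y^2 with b^2 - 4ac = D,
where reduced means |b| <= a <= c, with b >= 0 whenever |b| = a or a = c, and primitive means gcd(a, b, c) = 1.
Reduced forces 3a^2 <= |D| = 7412, so 1 <= a <= 49; b must have the parity of D, and c = (b^2 - D)/(4a) must be an integer >= a.
Enumerate a = 1..49, b in [-a, a]:
  a=1: (1, 0, 1853)  [1]
  a=2: (2, 2, 927)  [1]
  a=3: (3, -2, 618), (3, 2, 618)  [2]
  a=4..5: none
  a=6: (6, -2, 309), (6, 2, 309)  [2]
  a=7: (7, -6, 266), (7, 6, 266)  [2]
  a=8: none
  a=9: (9, -2, 206), (9, 2, 206)  [2]
  a=10..13: none
  a=14: (14, -6, 133), (14, 6, 133)  [2]
  a=15..16: none
  a=17: (17, 0, 109)  [1]
  a=18: (18, -2, 103), (18, 2, 103)  [2]
  a=19: (19, -6, 98), (19, 6, 98)  [2]
  a=20: none
  a=21: (21, -20, 93), (21, -8, 89), (21, 8, 89), (21, 20, 93)  [4]
  a=22..26: none
  a=27: (27, -16, 71), (27, 16, 71)  [2]
  a=28..30: none
  a=31: (31, -20, 63), (31, 20, 63)  [2]
  a=32..33: none
  a=34: (34, 34, 63)  [1]
  a=35..36: none
  a=37: (37, -32, 57), (37, 32, 57)  [2]
  a=38: (38, -6, 49), (38, 6, 49)  [2]
  a=39..40: none
  a=41: (41, -38, 54), (41, 38, 54)  [2]
  a=42: (42, -34, 51), (42, -22, 47), (42, 22, 47), (42, 34, 51)  [4]
  a=43..49: none
Total reduced forms: 1 + 1 + 2 + 2 + 2 + 2 + 2 + 1 + 2 + 2 + 4 + 2 + 2 + 1 + 2 + 2 + 2 + 4 = 36
h = 36

36


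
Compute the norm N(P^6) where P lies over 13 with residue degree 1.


N(P^a) = p^(a*f)
= 13^(6*1)
= 13^6
= 4826809

4826809


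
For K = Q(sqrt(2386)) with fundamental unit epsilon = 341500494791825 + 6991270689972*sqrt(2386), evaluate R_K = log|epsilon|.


epsilon = 341500494791825 + 6991270689972*sqrt(2386)
= 6.8300e+14
R = ln(6.8300e+14)
= 34.1575

34.1575


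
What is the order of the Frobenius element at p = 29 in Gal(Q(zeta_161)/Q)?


The Frobenius at p in Gal(Q(zeta_n)/Q) = (Z/nZ)* is the class of p, so its order is ord_161(29), the smallest k >= 1 with 29^k = 1 mod 161.
n = 161 = 7 * 23, phi(161) = 132; the order divides phi(n).
Divisors of 132: 1, 2, 3, 4, 6, 11, 12, 22, 33, 44, 66, 132
Repeated squaring mod 161: 29^1 = 29, 29^2 = 36, 29^4 = 8, 29^8 = 64, 29^16 = 71, 29^32 = 50, 29^64 = 85, 29^128 = 141
Test divisors in increasing order:
  k=1: 29^1 = 29 mod 161
  k=2: 29^2 = 36 mod 161
  k=3: 29^3 = 36 * 29 = 78 mod 161
  k=4: 29^4 = 8 mod 161
  k=6: 29^6 = 8 * 36 = 127 mod 161
  k=11: 29^11 = 64 * 36 * 29 = 1 mod 161  <- first divisor giving 1
Order = 11

11


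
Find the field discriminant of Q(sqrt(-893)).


For K = Q(sqrt(d)) with d squarefree: disc(K) = d if d = 1 mod 4, and disc(K) = 4d if d = 2 or 3 mod 4.
Here d = -893, and d mod 4 = 3.
d = 3 mod 4, not 1 (O_K = Z[sqrt(d)]), so disc(K) = 4d = 4 * (-893) = -3572

-3572


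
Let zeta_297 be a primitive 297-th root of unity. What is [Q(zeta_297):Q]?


The degree equals Euler's totient phi(297).
297 = 3^3 * 11
phi(297) = 180

180


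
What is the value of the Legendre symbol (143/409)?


p = 409 is prime, so compute (143/409) with the reciprocity algorithm (Jacobi-symbol steps: pull out 2s via (2/n), flip via reciprocity, reduce):
  reciprocity: (143/409) -> +(409/143)
  reduce: (123/143)
  reciprocity: (123/143) -> -(143/123)
  reduce: (20/123)
  pull out 2: (2/123) = -1  (since 123 mod 8 = 3)
  pull out 2: (2/123) = -1  (since 123 mod 8 = 3)
  reciprocity: (5/123) -> +(123/5)
  reduce: (3/5)
  reciprocity: (3/5) -> +(5/3)
  reduce: (2/3)
  pull out 2: (2/3) = -1  (since 3 mod 8 = 3)
  (1/3) = 1
Product of signs = 1
(143/409) = 1

1


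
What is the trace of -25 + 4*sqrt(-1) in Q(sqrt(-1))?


Tr(a + b*sqrt(d)) = (a + b*sqrt(d)) + (a - b*sqrt(d)) = 2a
= 2 * (-25)
= -50

-50


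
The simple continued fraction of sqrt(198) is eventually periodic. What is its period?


Run the CF algorithm for sqrt(198).
a_0 = floor(sqrt(198)) = 14; set m_0=0, q_0=1.
Recurrence: m' = q*a - m,  q' = (d - m'^2)/q,  a' = floor((a_0 + m')/q').
  step 1: m=14, q=2, a=14
  step 2: m=14, q=1, a=28
a_2 = 2*a_0 = 28, so the period closes here.
sqrt(198) = [14; 14, 28]
Period length = 2

2


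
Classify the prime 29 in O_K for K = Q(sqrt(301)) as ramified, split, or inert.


K = Q(sqrt(301)). Since d mod 4 = 1, disc(K) = 301.
Check p | disc: 301 mod 29 = 11.
p does not divide disc. Compute Legendre symbol (d/p):
11^((29-1)/2) mod 29 = -1
(d/p) = -1, so p is inert: (p) stays prime with e=1, f=2, g=1.
Therefore p is inert.

inert


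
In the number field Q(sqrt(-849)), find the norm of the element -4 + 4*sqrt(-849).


N(a + b*sqrt(d)) = a^2 - d*b^2
= (-4)^2 - (-849)*(4)^2
= 16 + 13584
= 13600

13600


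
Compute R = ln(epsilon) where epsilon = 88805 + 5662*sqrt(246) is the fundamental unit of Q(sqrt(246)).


epsilon = 88805 + 5662*sqrt(246)
= 177610.0000
R = ln(177610.0000)
= 12.0873

12.0873


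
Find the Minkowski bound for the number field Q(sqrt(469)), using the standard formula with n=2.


d = 469, d mod 4 = 1, so disc(K) = d = 469; |disc(K)| = 469
Real quadratic field, so n = 2, s = r2 = 0, r1 = 2
M = (n!/n^n) * (4/pi)^s * sqrt(|disc(K)|) = (2!/2^2) * (4/pi)^0 * sqrt(469)
= 0.5 * 1.000000 * 21.656408
= 10.8282

10.8282


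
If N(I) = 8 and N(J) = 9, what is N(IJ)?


N(IJ) = N(I) * N(J)
= 8 * 9
= 72

72


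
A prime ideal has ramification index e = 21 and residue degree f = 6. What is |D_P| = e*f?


|D_P| = e * f
= 21 * 6
= 126

126


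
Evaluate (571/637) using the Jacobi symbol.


Compute (571/637) via quadratic reciprocity:
  reciprocity: (571/637) -> +(637/571)
  reduce: (66/571)
  pull out 2: (2/571) = -1  (since 571 mod 8 = 3)
  reciprocity: (33/571) -> +(571/33)
  reduce: (10/33)
  pull out 2: (2/33) = +1  (since 33 mod 8 = 1)
  reciprocity: (5/33) -> +(33/5)
  reduce: (3/5)
  reciprocity: (3/5) -> +(5/3)
  reduce: (2/3)
  pull out 2: (2/3) = -1  (since 3 mod 8 = 3)
  (1/3) = 1
Product of signs = 1

1


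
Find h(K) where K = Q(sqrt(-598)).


K = Q(sqrt(-598)). d mod 4 = 2, so D = disc(K) = 4d = -2392
h(K) equals the number of primitive reduced positive-definite forms (a, b, c) = a*x^2 + b*x*y + c*y^2 with b^2 - 4ac = D,
where reduced means |b| <= a <= c, with b >= 0 whenever |b| = a or a = c, and primitive means gcd(a, b, c) = 1.
Reduced forces 3a^2 <= |D| = 2392, so 1 <= a <= 28; b must have the parity of D, and c = (b^2 - D)/(4a) must be an integer >= a.
Enumerate a = 1..28, b in [-a, a]:
  a=1: (1, 0, 598)  [1]
  a=2: (2, 0, 299)  [1]
  a=3..6: none
  a=7: (7, -4, 86), (7, 4, 86)  [2]
  a=8..12: none
  a=13: (13, 0, 46)  [1]
  a=14: (14, -4, 43), (14, 4, 43)  [2]
  a=15..22: none
  a=23: (23, 0, 26)  [1]
  a=24..28: none
Total reduced forms: 1 + 1 + 2 + 1 + 2 + 1 = 8
h = 8

8


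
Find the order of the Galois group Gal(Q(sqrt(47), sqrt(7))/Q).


The 2 square roots of distinct primes are multiplicatively independent over Q,
so [K:Q] = 2^2 and Gal(K/Q) is isomorphic to (Z/2Z)^2.
|Gal| = 2^2 = 4

4
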